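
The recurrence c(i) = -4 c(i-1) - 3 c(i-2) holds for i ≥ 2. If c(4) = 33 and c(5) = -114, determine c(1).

Rearranging, c(i-2) = (c(i) + 4 c(i-1)) / -3.
c(3) = (-114 + 4·33) / -3 = 18/-3 = -6
c(2) = (33 + 4·(-6)) / -3 = 9/-3 = -3
c(1) = (-6 + 4·(-3)) / -3 = -18/-3 = 6

6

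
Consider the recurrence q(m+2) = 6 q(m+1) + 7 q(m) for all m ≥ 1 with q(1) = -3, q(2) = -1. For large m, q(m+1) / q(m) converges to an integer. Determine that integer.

The characteristic equation is r^2 - 6r - 7 = 0, which factors as (r - 7)(r + 1) = 0.
So the roots are 7 and -1. Since |7| > |-1| and the coefficient of 7^m is non-zero, the ratio tends to 7.

7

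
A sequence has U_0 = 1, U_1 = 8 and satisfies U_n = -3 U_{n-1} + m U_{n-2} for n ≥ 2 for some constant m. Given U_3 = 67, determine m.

U_2 = -24 + m
U_3 = 72 + 5m
So 72 + 5m = 67, giving m = -1.

-1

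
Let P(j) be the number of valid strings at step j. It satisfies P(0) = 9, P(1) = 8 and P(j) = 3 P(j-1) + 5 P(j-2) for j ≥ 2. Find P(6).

P(2) = 3(8) + 5(9) = 69
P(3) = 3(69) + 5(8) = 247
P(4) = 3(247) + 5(69) = 1086
P(5) = 3(1086) + 5(247) = 4493
P(6) = 3(4493) + 5(1086) = 18909

18909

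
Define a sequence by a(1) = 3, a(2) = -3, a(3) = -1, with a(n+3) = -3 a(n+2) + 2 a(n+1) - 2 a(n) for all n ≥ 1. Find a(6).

-109

a(4) = -3*(-1) + 2*(-3) - 2*3 = -9
a(5) = -3*(-9) + 2*(-1) - 2*(-3) = 31
a(6) = -3*31 + 2*(-9) - 2*(-1) = -109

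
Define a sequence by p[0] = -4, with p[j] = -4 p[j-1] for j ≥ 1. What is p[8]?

p[1] = -4*(-4) = 16
p[2] = -4*16 = -64
p[3] = -4*(-64) = 256
p[4] = -4*256 = -1024
p[5] = -4*(-1024) = 4096
p[6] = -4*4096 = -16384
p[7] = -4*(-16384) = 65536
p[8] = -4*65536 = -262144

-262144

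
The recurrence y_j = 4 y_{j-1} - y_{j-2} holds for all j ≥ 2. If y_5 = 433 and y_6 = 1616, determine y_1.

Rearranging, y_{j-2} = -(y_j - 4 y_{j-1}).
y_4 = -(1616 - 4(433)) = 116
y_3 = -(433 - 4(116)) = 31
y_2 = -(116 - 4(31)) = 8
y_1 = -(31 - 4(8)) = 1

1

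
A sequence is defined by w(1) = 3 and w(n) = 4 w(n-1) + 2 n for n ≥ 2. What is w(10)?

w(2) = 4·3 + 4 = 16
w(3) = 4·16 + 6 = 70
w(4) = 4·70 + 8 = 288
w(5) = 4·288 + 10 = 1162
w(6) = 4·1162 + 12 = 4660
w(7) = 4·4660 + 14 = 18654
w(8) = 4·18654 + 16 = 74632
w(9) = 4·74632 + 18 = 298546
w(10) = 4·298546 + 20 = 1194204

1194204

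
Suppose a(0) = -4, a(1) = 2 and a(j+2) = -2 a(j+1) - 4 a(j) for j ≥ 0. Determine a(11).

6144

a(2) = -2·2 - 4·(-4) = 12
a(3) = -2·12 - 4·2 = -32
a(4) = -2·(-32) - 4·12 = 16
a(5) = -2·16 - 4·(-32) = 96
a(6) = -2·96 - 4·16 = -256
a(7) = -2·(-256) - 4·96 = 128
a(8) = -2·128 - 4·(-256) = 768
a(9) = -2·768 - 4·128 = -2048
a(10) = -2·(-2048) - 4·768 = 1024
a(11) = -2·1024 - 4·(-2048) = 6144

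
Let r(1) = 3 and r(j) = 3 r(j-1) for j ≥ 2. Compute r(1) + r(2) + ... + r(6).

1092

r(2) = 3(3) = 9
r(3) = 3(9) = 27
r(4) = 3(27) = 81
r(5) = 3(81) = 243
r(6) = 3(243) = 729
Sum = 3 + 9 + 27 + 81 + 243 + 729 = 1092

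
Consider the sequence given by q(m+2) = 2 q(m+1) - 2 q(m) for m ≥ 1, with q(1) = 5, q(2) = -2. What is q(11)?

-224

q(3) = 2*(-2) - 2*5 = -14
q(4) = 2*(-14) - 2*(-2) = -24
q(5) = 2*(-24) - 2*(-14) = -20
q(6) = 2*(-20) - 2*(-24) = 8
q(7) = 2*8 - 2*(-20) = 56
q(8) = 2*56 - 2*8 = 96
q(9) = 2*96 - 2*56 = 80
q(10) = 2*80 - 2*96 = -32
q(11) = 2*(-32) - 2*80 = -224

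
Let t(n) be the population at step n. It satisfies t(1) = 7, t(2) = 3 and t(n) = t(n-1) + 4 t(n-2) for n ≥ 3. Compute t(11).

t(3) = 3 + 4(7) = 31
t(4) = 31 + 4(3) = 43
t(5) = 43 + 4(31) = 167
t(6) = 167 + 4(43) = 339
t(7) = 339 + 4(167) = 1007
t(8) = 1007 + 4(339) = 2363
t(9) = 2363 + 4(1007) = 6391
t(10) = 6391 + 4(2363) = 15843
t(11) = 15843 + 4(6391) = 41407

41407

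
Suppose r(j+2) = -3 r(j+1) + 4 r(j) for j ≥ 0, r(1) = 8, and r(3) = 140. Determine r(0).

Let r(0) = x.
r(2) = -24 + 4x
r(3) = 104 - 12x
So 104 - 12x = 140, giving x = -3.

-3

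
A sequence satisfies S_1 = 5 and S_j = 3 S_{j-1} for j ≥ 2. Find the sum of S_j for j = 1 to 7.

S_2 = 3(5) = 15
S_3 = 3(15) = 45
S_4 = 3(45) = 135
S_5 = 3(135) = 405
S_6 = 3(405) = 1215
S_7 = 3(1215) = 3645
Sum = 5 + 15 + 45 + 135 + 405 + 1215 + 3645 = 5465

5465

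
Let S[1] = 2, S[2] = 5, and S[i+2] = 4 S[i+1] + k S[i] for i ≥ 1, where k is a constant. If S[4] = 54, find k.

S[3] = 20 + 2k
S[4] = 80 + 13k
So 80 + 13k = 54, giving k = -2.

-2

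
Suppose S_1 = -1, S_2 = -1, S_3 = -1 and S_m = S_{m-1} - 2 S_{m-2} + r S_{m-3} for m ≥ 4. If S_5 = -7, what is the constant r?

S_4 = 1 - r
S_5 = 3 - 2r
So 3 - 2r = -7, giving r = 5.

5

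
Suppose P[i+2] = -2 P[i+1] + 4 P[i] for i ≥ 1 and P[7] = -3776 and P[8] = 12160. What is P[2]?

6

Rearranging, P[i-2] = (P[i] + 2 P[i-1]) / 4.
P[6] = (12160 + 2·(-3776)) / 4 = 4608/4 = 1152
P[5] = (-3776 + 2·1152) / 4 = -1472/4 = -368
P[4] = (1152 + 2·(-368)) / 4 = 416/4 = 104
P[3] = (-368 + 2·104) / 4 = -160/4 = -40
P[2] = (104 + 2·(-40)) / 4 = 24/4 = 6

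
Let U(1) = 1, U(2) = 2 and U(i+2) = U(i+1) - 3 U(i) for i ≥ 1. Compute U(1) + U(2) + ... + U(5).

U(3) = 2 - 3(1) = -1
U(4) = (-1) - 3(2) = -7
U(5) = (-7) - 3(-1) = -4
Sum = 1 + 2 + (-1) + (-7) + (-4) = -9

-9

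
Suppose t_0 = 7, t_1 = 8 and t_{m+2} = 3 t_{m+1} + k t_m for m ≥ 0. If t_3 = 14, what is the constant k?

t_2 = 24 + 7k
t_3 = 72 + 29k
So 72 + 29k = 14, giving k = -2.

-2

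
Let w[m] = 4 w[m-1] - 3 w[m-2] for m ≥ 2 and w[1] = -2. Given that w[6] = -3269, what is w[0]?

7

Let w[0] = y.
w[2] = -8 - 3y
w[3] = -26 - 12y
w[4] = -80 - 39y
w[5] = -242 - 120y
w[6] = -728 - 363y
So -728 - 363y = -3269, giving y = 7.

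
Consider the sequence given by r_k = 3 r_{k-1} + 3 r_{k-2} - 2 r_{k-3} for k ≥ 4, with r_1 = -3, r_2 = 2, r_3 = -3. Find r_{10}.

r_4 = 3*(-3) + 3*2 - 2*(-3) = 3
r_5 = 3*3 + 3*(-3) - 2*2 = -4
r_6 = 3*(-4) + 3*3 - 2*(-3) = 3
r_7 = 3*3 + 3*(-4) - 2*3 = -9
r_8 = 3*(-9) + 3*3 - 2*(-4) = -10
r_9 = 3*(-10) + 3*(-9) - 2*3 = -63
r_{10} = 3*(-63) + 3*(-10) - 2*(-9) = -201

-201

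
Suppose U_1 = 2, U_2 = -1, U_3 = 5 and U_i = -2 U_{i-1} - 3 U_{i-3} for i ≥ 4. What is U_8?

-541

U_4 = -2*5 - 3*2 = -16
U_5 = -2*(-16) - 3*(-1) = 35
U_6 = -2*35 - 3*5 = -85
U_7 = -2*(-85) - 3*(-16) = 218
U_8 = -2*218 - 3*35 = -541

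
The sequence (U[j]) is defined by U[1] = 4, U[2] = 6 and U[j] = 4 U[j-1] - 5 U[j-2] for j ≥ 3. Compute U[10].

-474

U[3] = 4*6 - 5*4 = 4
U[4] = 4*4 - 5*6 = -14
U[5] = 4*(-14) - 5*4 = -76
U[6] = 4*(-76) - 5*(-14) = -234
U[7] = 4*(-234) - 5*(-76) = -556
U[8] = 4*(-556) - 5*(-234) = -1054
U[9] = 4*(-1054) - 5*(-556) = -1436
U[10] = 4*(-1436) - 5*(-1054) = -474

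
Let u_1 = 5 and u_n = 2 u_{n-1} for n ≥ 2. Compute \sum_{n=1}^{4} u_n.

u_2 = 2·5 = 10
u_3 = 2·10 = 20
u_4 = 2·20 = 40
Sum = 5 + 10 + 20 + 40 = 75

75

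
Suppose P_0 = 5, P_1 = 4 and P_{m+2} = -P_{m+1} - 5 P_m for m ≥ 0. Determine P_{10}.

2656

P_2 = -4 - 5·5 = -29
P_3 = -(-29) - 5·4 = 9
P_4 = -9 - 5·(-29) = 136
P_5 = -136 - 5·9 = -181
P_6 = -(-181) - 5·136 = -499
P_7 = -(-499) - 5·(-181) = 1404
P_8 = -1404 - 5·(-499) = 1091
P_9 = -1091 - 5·1404 = -8111
P_{10} = -(-8111) - 5·1091 = 2656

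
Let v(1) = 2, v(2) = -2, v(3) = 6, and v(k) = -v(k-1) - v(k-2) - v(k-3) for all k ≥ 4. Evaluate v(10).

-2

v(4) = -6 - (-2) - 2 = -6
v(5) = -(-6) - 6 - (-2) = 2
v(6) = -2 - (-6) - 6 = -2
v(7) = -(-2) - 2 - (-6) = 6
v(8) = -6 - (-2) - 2 = -6
v(9) = -(-6) - 6 - (-2) = 2
v(10) = -2 - (-6) - 6 = -2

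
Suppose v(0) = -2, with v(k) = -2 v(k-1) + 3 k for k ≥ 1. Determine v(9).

v(1) = -2·(-2) + 3 = 7
v(2) = -2·7 + 6 = -8
v(3) = -2·(-8) + 9 = 25
v(4) = -2·25 + 12 = -38
v(5) = -2·(-38) + 15 = 91
v(6) = -2·91 + 18 = -164
v(7) = -2·(-164) + 21 = 349
v(8) = -2·349 + 24 = -674
v(9) = -2·(-674) + 27 = 1375

1375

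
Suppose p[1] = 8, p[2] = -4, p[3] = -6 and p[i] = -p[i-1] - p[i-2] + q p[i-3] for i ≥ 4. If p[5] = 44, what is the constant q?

p[4] = 10 + 8q
p[5] = -4 - 12q
So -4 - 12q = 44, giving q = -4.

-4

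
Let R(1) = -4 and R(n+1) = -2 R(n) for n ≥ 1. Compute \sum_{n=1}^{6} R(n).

R(2) = -2·(-4) = 8
R(3) = -2·8 = -16
R(4) = -2·(-16) = 32
R(5) = -2·32 = -64
R(6) = -2·(-64) = 128
Sum = (-4) + 8 + (-16) + 32 + (-64) + 128 = 84

84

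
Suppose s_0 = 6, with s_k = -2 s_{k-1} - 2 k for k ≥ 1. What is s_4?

s_1 = -2*6 - 2 = -14
s_2 = -2*(-14) - 4 = 24
s_3 = -2*24 - 6 = -54
s_4 = -2*(-54) - 8 = 100

100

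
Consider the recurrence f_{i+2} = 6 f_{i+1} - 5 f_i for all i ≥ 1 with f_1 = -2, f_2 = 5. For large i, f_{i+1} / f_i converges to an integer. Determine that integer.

5

The characteristic equation is r^2 - 6r + 5 = 0, which factors as (r - 5)(r - 1) = 0.
So the roots are 5 and 1. Since |5| > |1| and the coefficient of 5^i is non-zero, the ratio tends to 5.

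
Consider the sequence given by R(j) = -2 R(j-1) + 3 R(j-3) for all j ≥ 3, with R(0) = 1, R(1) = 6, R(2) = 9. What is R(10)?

-1176

R(3) = -2*9 + 3*1 = -15
R(4) = -2*(-15) + 3*6 = 48
R(5) = -2*48 + 3*9 = -69
R(6) = -2*(-69) + 3*(-15) = 93
R(7) = -2*93 + 3*48 = -42
R(8) = -2*(-42) + 3*(-69) = -123
R(9) = -2*(-123) + 3*93 = 525
R(10) = -2*525 + 3*(-42) = -1176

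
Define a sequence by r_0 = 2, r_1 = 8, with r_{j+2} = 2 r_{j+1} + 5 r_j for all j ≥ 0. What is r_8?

r_2 = 2*8 + 5*2 = 26
r_3 = 2*26 + 5*8 = 92
r_4 = 2*92 + 5*26 = 314
r_5 = 2*314 + 5*92 = 1088
r_6 = 2*1088 + 5*314 = 3746
r_7 = 2*3746 + 5*1088 = 12932
r_8 = 2*12932 + 5*3746 = 44594

44594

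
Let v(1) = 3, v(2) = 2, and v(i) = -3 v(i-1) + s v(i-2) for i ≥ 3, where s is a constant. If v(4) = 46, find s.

-4

v(3) = -6 + 3s
v(4) = 18 - 7s
So 18 - 7s = 46, giving s = -4.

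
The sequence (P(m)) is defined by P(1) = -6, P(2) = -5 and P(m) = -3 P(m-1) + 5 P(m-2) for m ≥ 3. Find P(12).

P(3) = -3(-5) + 5(-6) = -15
P(4) = -3(-15) + 5(-5) = 20
P(5) = -3(20) + 5(-15) = -135
P(6) = -3(-135) + 5(20) = 505
P(7) = -3(505) + 5(-135) = -2190
P(8) = -3(-2190) + 5(505) = 9095
P(9) = -3(9095) + 5(-2190) = -38235
P(10) = -3(-38235) + 5(9095) = 160180
P(11) = -3(160180) + 5(-38235) = -671715
P(12) = -3(-671715) + 5(160180) = 2816045

2816045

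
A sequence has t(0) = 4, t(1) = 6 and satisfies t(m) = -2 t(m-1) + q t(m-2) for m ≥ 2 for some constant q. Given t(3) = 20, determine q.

2

t(2) = -12 + 4q
t(3) = 24 - 2q
So 24 - 2q = 20, giving q = 2.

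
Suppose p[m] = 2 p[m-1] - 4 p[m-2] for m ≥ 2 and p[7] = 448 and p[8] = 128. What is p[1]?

7

Rearranging, p[m-2] = (p[m] - 2 p[m-1]) / -4.
p[6] = (128 - 2(448)) / -4 = -768/-4 = 192
p[5] = (448 - 2(192)) / -4 = 64/-4 = -16
p[4] = (192 - 2(-16)) / -4 = 224/-4 = -56
p[3] = (-16 - 2(-56)) / -4 = 96/-4 = -24
p[2] = (-56 - 2(-24)) / -4 = -8/-4 = 2
p[1] = (-24 - 2(2)) / -4 = -28/-4 = 7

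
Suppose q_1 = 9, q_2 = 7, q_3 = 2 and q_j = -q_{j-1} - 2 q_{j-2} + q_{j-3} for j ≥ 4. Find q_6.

6

q_4 = -2 - 2·7 + 9 = -7
q_5 = -(-7) - 2·2 + 7 = 10
q_6 = -10 - 2·(-7) + 2 = 6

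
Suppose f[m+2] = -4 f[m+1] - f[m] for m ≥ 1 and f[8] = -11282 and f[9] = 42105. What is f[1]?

-7

Rearranging, f[m-2] = -(f[m] + 4 f[m-1]).
f[7] = -(42105 + 4(-11282)) = 3023
f[6] = -(-11282 + 4(3023)) = -810
f[5] = -(3023 + 4(-810)) = 217
f[4] = -(-810 + 4(217)) = -58
f[3] = -(217 + 4(-58)) = 15
f[2] = -(-58 + 4(15)) = -2
f[1] = -(15 + 4(-2)) = -7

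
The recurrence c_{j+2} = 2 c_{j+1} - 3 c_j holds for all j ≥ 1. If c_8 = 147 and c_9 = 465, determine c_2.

Rearranging, c_{j-2} = (c_j - 2 c_{j-1}) / -3.
c_7 = (465 - 2(147)) / -3 = 171/-3 = -57
c_6 = (147 - 2(-57)) / -3 = 261/-3 = -87
c_5 = (-57 - 2(-87)) / -3 = 117/-3 = -39
c_4 = (-87 - 2(-39)) / -3 = -9/-3 = 3
c_3 = (-39 - 2(3)) / -3 = -45/-3 = 15
c_2 = (3 - 2(15)) / -3 = -27/-3 = 9

9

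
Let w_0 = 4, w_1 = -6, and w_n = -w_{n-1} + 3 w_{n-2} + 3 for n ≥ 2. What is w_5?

-207

w_2 = -(-6) + 3*4 + 3 = 21
w_3 = -21 + 3*(-6) + 3 = -36
w_4 = -(-36) + 3*21 + 3 = 102
w_5 = -102 + 3*(-36) + 3 = -207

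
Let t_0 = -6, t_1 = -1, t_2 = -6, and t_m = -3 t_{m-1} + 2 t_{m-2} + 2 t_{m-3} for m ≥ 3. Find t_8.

-3066

t_3 = -3(-6) + 2(-1) + 2(-6) = 4
t_4 = -3(4) + 2(-6) + 2(-1) = -26
t_5 = -3(-26) + 2(4) + 2(-6) = 74
t_6 = -3(74) + 2(-26) + 2(4) = -266
t_7 = -3(-266) + 2(74) + 2(-26) = 894
t_8 = -3(894) + 2(-266) + 2(74) = -3066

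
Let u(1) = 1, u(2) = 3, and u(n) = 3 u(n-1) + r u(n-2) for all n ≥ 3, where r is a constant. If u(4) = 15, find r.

-2

u(3) = 9 + r
u(4) = 27 + 6r
So 27 + 6r = 15, giving r = -2.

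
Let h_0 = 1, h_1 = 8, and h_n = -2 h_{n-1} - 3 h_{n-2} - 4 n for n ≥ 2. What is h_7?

h_2 = -2(8) - 3(1) - 8 = -27
h_3 = -2(-27) - 3(8) - 12 = 18
h_4 = -2(18) - 3(-27) - 16 = 29
h_5 = -2(29) - 3(18) - 20 = -132
h_6 = -2(-132) - 3(29) - 24 = 153
h_7 = -2(153) - 3(-132) - 28 = 62

62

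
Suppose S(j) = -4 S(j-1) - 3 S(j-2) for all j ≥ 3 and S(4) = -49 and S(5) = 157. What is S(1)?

Rearranging, S(j-2) = (S(j) + 4 S(j-1)) / -3.
S(3) = (157 + 4(-49)) / -3 = -39/-3 = 13
S(2) = (-49 + 4(13)) / -3 = 3/-3 = -1
S(1) = (13 + 4(-1)) / -3 = 9/-3 = -3

-3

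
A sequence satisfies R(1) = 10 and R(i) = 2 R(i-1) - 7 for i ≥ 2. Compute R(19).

786439

The fixed point is -7/(1 - 2) = 7, so R(i) - 7 = 2(R(i-1) - 7).
Hence R(i) = 3·2^{i-1} + 7.
R(19) = 3·2^{18} + 7 = 3·262144 + 7 = 786439.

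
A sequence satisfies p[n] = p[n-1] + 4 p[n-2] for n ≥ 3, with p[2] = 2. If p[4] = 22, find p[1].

Let p[1] = y.
p[3] = 2 + 4y
p[4] = 10 + 4y
So 10 + 4y = 22, giving y = 3.

3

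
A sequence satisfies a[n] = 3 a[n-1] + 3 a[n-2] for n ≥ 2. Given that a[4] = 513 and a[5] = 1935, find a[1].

Rearranging, a[n-2] = (a[n] - 3 a[n-1]) / 3.
a[3] = (1935 - 3·513) / 3 = 396/3 = 132
a[2] = (513 - 3·132) / 3 = 117/3 = 39
a[1] = (132 - 3·39) / 3 = 15/3 = 5

5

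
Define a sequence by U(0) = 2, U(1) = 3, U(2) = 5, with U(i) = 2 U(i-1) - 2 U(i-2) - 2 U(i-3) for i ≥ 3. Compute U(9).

U(3) = 2(5) - 2(3) - 2(2) = 0
U(4) = 2(0) - 2(5) - 2(3) = -16
U(5) = 2(-16) - 2(0) - 2(5) = -42
U(6) = 2(-42) - 2(-16) - 2(0) = -52
U(7) = 2(-52) - 2(-42) - 2(-16) = 12
U(8) = 2(12) - 2(-52) - 2(-42) = 212
U(9) = 2(212) - 2(12) - 2(-52) = 504

504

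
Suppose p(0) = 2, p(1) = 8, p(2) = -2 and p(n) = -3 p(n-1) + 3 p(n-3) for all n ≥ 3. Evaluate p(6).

-54

p(3) = -3(-2) + 3(2) = 12
p(4) = -3(12) + 3(8) = -12
p(5) = -3(-12) + 3(-2) = 30
p(6) = -3(30) + 3(12) = -54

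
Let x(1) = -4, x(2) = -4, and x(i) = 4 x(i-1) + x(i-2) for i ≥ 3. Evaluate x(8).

-27060

x(3) = 4·(-4) + (-4) = -20
x(4) = 4·(-20) + (-4) = -84
x(5) = 4·(-84) + (-20) = -356
x(6) = 4·(-356) + (-84) = -1508
x(7) = 4·(-1508) + (-356) = -6388
x(8) = 4·(-6388) + (-1508) = -27060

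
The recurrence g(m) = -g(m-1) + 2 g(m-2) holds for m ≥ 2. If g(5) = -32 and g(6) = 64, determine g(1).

Rearranging, g(m-2) = (g(m) + g(m-1)) / 2.
g(4) = (64 + (-32)) / 2 = 32/2 = 16
g(3) = (-32 + 16) / 2 = -16/2 = -8
g(2) = (16 + (-8)) / 2 = 8/2 = 4
g(1) = (-8 + 4) / 2 = -4/2 = -2

-2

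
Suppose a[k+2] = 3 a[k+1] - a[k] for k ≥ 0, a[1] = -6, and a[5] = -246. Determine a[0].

-4

Let a[0] = w.
a[2] = -18 - w
a[3] = -48 - 3w
a[4] = -126 - 8w
a[5] = -330 - 21w
So -330 - 21w = -246, giving w = -4.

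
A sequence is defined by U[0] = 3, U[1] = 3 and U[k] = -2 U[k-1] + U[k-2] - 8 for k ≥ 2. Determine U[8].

U[2] = -2*3 + 3 - 8 = -11
U[3] = -2*(-11) + 3 - 8 = 17
U[4] = -2*17 + (-11) - 8 = -53
U[5] = -2*(-53) + 17 - 8 = 115
U[6] = -2*115 + (-53) - 8 = -291
U[7] = -2*(-291) + 115 - 8 = 689
U[8] = -2*689 + (-291) - 8 = -1677

-1677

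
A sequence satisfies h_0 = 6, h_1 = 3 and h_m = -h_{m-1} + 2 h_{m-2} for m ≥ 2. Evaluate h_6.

69

h_2 = -3 + 2(6) = 9
h_3 = -9 + 2(3) = -3
h_4 = -(-3) + 2(9) = 21
h_5 = -21 + 2(-3) = -27
h_6 = -(-27) + 2(21) = 69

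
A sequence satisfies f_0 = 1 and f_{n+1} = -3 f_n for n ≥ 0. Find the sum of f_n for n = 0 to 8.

4921

f_1 = -3(1) = -3
f_2 = -3(-3) = 9
f_3 = -3(9) = -27
f_4 = -3(-27) = 81
f_5 = -3(81) = -243
f_6 = -3(-243) = 729
f_7 = -3(729) = -2187
f_8 = -3(-2187) = 6561
Sum = 1 + (-3) + 9 + (-27) + 81 + (-243) + 729 + (-2187) + 6561 = 4921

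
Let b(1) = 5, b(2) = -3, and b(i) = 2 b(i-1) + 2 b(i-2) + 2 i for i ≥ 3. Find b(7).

b(3) = 2(-3) + 2(5) + 6 = 10
b(4) = 2(10) + 2(-3) + 8 = 22
b(5) = 2(22) + 2(10) + 10 = 74
b(6) = 2(74) + 2(22) + 12 = 204
b(7) = 2(204) + 2(74) + 14 = 570

570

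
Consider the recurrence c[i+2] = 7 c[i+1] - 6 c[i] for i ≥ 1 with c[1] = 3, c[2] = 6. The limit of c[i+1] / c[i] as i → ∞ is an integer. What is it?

The characteristic equation is r^2 - 7r + 6 = 0, which factors as (r - 6)(r - 1) = 0.
So the roots are 6 and 1. Since |6| > |1| and the coefficient of 6^i is non-zero, the ratio tends to 6.

6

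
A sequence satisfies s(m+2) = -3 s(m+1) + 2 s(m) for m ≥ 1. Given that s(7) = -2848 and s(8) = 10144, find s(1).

Rearranging, s(m-2) = (s(m) + 3 s(m-1)) / 2.
s(6) = (10144 + 3·(-2848)) / 2 = 1600/2 = 800
s(5) = (-2848 + 3·800) / 2 = -448/2 = -224
s(4) = (800 + 3·(-224)) / 2 = 128/2 = 64
s(3) = (-224 + 3·64) / 2 = -32/2 = -16
s(2) = (64 + 3·(-16)) / 2 = 16/2 = 8
s(1) = (-16 + 3·8) / 2 = 8/2 = 4

4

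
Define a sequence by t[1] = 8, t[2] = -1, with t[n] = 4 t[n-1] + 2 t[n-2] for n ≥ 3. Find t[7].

4112

t[3] = 4·(-1) + 2·8 = 12
t[4] = 4·12 + 2·(-1) = 46
t[5] = 4·46 + 2·12 = 208
t[6] = 4·208 + 2·46 = 924
t[7] = 4·924 + 2·208 = 4112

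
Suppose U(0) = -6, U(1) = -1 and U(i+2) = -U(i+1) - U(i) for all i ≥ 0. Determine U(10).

U(2) = -(-1) - (-6) = 7
U(3) = -7 - (-1) = -6
U(4) = -(-6) - 7 = -1
U(5) = -(-1) - (-6) = 7
U(6) = -7 - (-1) = -6
U(7) = -(-6) - 7 = -1
U(8) = -(-1) - (-6) = 7
U(9) = -7 - (-1) = -6
U(10) = -(-6) - 7 = -1

-1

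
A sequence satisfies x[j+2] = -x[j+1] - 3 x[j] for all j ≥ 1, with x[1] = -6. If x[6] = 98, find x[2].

8

Let x[2] = w.
x[3] = 18 - w
x[4] = -18 - 2w
x[5] = -36 + 5w
x[6] = 90 + w
So 90 + w = 98, giving w = 8.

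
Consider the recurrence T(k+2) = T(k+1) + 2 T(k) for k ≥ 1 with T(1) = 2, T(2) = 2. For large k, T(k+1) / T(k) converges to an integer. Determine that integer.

2

The characteristic equation is r^2 - r - 2 = 0, which factors as (r - 2)(r + 1) = 0.
So the roots are 2 and -1. Since |2| > |-1| and the coefficient of 2^k is non-zero, the ratio tends to 2.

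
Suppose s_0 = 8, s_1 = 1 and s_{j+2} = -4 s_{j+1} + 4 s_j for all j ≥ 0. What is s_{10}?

s_2 = -4·1 + 4·8 = 28
s_3 = -4·28 + 4·1 = -108
s_4 = -4·(-108) + 4·28 = 544
s_5 = -4·544 + 4·(-108) = -2608
s_6 = -4·(-2608) + 4·544 = 12608
s_7 = -4·12608 + 4·(-2608) = -60864
s_8 = -4·(-60864) + 4·12608 = 293888
s_9 = -4·293888 + 4·(-60864) = -1419008
s_{10} = -4·(-1419008) + 4·293888 = 6851584

6851584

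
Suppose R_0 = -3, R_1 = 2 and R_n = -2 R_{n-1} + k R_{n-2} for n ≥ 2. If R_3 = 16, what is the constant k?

R_2 = -4 - 3k
R_3 = 8 + 8k
So 8 + 8k = 16, giving k = 1.

1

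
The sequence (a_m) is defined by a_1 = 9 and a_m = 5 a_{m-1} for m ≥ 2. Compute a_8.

703125

a_2 = 5·9 = 45
a_3 = 5·45 = 225
a_4 = 5·225 = 1125
a_5 = 5·1125 = 5625
a_6 = 5·5625 = 28125
a_7 = 5·28125 = 140625
a_8 = 5·140625 = 703125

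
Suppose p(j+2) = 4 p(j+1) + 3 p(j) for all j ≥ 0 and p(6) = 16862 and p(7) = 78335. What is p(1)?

5

Rearranging, p(j-2) = (p(j) - 4 p(j-1)) / 3.
p(5) = (78335 - 4*16862) / 3 = 10887/3 = 3629
p(4) = (16862 - 4*3629) / 3 = 2346/3 = 782
p(3) = (3629 - 4*782) / 3 = 501/3 = 167
p(2) = (782 - 4*167) / 3 = 114/3 = 38
p(1) = (167 - 4*38) / 3 = 15/3 = 5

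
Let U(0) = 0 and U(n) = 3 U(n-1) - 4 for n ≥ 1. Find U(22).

-62762119216

The fixed point is -4/(1 - 3) = 2, so U(n) - 2 = 3(U(n-1) - 2).
Hence U(n) = -2·3^n + 2.
U(22) = -2·3^{22} + 2 = -2·31381059609 + 2 = -62762119216.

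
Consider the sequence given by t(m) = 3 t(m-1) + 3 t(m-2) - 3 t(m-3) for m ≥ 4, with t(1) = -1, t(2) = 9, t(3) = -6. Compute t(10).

1809

t(4) = 3·(-6) + 3·9 - 3·(-1) = 12
t(5) = 3·12 + 3·(-6) - 3·9 = -9
t(6) = 3·(-9) + 3·12 - 3·(-6) = 27
t(7) = 3·27 + 3·(-9) - 3·12 = 18
t(8) = 3·18 + 3·27 - 3·(-9) = 162
t(9) = 3·162 + 3·18 - 3·27 = 459
t(10) = 3·459 + 3·162 - 3·18 = 1809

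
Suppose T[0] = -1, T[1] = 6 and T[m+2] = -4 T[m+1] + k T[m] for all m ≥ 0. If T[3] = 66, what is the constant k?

T[2] = -24 - k
T[3] = 96 + 10k
So 96 + 10k = 66, giving k = -3.

-3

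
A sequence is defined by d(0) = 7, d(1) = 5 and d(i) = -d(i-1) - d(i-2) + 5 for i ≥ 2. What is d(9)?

7

d(2) = -5 - 7 + 5 = -7
d(3) = -(-7) - 5 + 5 = 7
d(4) = -7 - (-7) + 5 = 5
d(5) = -5 - 7 + 5 = -7
d(6) = -(-7) - 5 + 5 = 7
d(7) = -7 - (-7) + 5 = 5
d(8) = -5 - 7 + 5 = -7
d(9) = -(-7) - 5 + 5 = 7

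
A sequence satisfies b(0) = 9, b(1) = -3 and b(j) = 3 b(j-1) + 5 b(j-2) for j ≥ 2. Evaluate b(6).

b(2) = 3*(-3) + 5*9 = 36
b(3) = 3*36 + 5*(-3) = 93
b(4) = 3*93 + 5*36 = 459
b(5) = 3*459 + 5*93 = 1842
b(6) = 3*1842 + 5*459 = 7821

7821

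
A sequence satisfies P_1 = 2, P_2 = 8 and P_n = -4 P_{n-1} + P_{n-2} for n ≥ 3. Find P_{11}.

-3131742

P_3 = -4*8 + 2 = -30
P_4 = -4*(-30) + 8 = 128
P_5 = -4*128 + (-30) = -542
P_6 = -4*(-542) + 128 = 2296
P_7 = -4*2296 + (-542) = -9726
P_8 = -4*(-9726) + 2296 = 41200
P_9 = -4*41200 + (-9726) = -174526
P_{10} = -4*(-174526) + 41200 = 739304
P_{11} = -4*739304 + (-174526) = -3131742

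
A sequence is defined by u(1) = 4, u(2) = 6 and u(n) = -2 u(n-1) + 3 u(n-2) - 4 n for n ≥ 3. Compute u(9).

-7836

u(3) = -2*6 + 3*4 - 12 = -12
u(4) = -2*(-12) + 3*6 - 16 = 26
u(5) = -2*26 + 3*(-12) - 20 = -108
u(6) = -2*(-108) + 3*26 - 24 = 270
u(7) = -2*270 + 3*(-108) - 28 = -892
u(8) = -2*(-892) + 3*270 - 32 = 2562
u(9) = -2*2562 + 3*(-892) - 36 = -7836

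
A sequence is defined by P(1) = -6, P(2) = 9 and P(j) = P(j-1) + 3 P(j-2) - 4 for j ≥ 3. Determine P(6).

-7

P(3) = 9 + 3(-6) - 4 = -13
P(4) = (-13) + 3(9) - 4 = 10
P(5) = 10 + 3(-13) - 4 = -33
P(6) = (-33) + 3(10) - 4 = -7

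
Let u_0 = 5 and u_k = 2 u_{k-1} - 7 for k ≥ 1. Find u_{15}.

-65529

The fixed point is -7/(1 - 2) = 7, so u_k - 7 = 2(u_{k-1} - 7).
Hence u_k = -2·2^k + 7.
u_{15} = -2·2^{15} + 7 = -2·32768 + 7 = -65529.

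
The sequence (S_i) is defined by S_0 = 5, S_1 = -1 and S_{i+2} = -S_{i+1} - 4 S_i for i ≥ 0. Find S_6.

-67

S_2 = -(-1) - 4*5 = -19
S_3 = -(-19) - 4*(-1) = 23
S_4 = -23 - 4*(-19) = 53
S_5 = -53 - 4*23 = -145
S_6 = -(-145) - 4*53 = -67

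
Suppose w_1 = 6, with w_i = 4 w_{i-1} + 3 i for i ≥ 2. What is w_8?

w_2 = 4(6) + 6 = 30
w_3 = 4(30) + 9 = 129
w_4 = 4(129) + 12 = 528
w_5 = 4(528) + 15 = 2127
w_6 = 4(2127) + 18 = 8526
w_7 = 4(8526) + 21 = 34125
w_8 = 4(34125) + 24 = 136524

136524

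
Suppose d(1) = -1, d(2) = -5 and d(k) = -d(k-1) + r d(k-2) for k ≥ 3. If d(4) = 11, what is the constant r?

d(3) = 5 - r
d(4) = -5 - 4r
So -5 - 4r = 11, giving r = -4.

-4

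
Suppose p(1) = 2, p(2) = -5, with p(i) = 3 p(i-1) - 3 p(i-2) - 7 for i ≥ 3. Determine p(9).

p(3) = 3(-5) - 3(2) - 7 = -28
p(4) = 3(-28) - 3(-5) - 7 = -76
p(5) = 3(-76) - 3(-28) - 7 = -151
p(6) = 3(-151) - 3(-76) - 7 = -232
p(7) = 3(-232) - 3(-151) - 7 = -250
p(8) = 3(-250) - 3(-232) - 7 = -61
p(9) = 3(-61) - 3(-250) - 7 = 560

560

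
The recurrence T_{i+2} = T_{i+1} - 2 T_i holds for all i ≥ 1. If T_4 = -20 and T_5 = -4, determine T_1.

7

Rearranging, T_{i-2} = (T_i - T_{i-1}) / -2.
T_3 = (-4 - (-20)) / -2 = 16/-2 = -8
T_2 = (-20 - (-8)) / -2 = -12/-2 = 6
T_1 = (-8 - 6) / -2 = -14/-2 = 7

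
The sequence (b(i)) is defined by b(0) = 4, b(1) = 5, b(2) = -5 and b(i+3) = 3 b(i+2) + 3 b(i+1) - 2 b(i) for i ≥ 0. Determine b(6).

-614

b(3) = 3*(-5) + 3*5 - 2*4 = -8
b(4) = 3*(-8) + 3*(-5) - 2*5 = -49
b(5) = 3*(-49) + 3*(-8) - 2*(-5) = -161
b(6) = 3*(-161) + 3*(-49) - 2*(-8) = -614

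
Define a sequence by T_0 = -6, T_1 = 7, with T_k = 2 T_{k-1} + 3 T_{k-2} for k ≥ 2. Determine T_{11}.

T_2 = 2*7 + 3*(-6) = -4
T_3 = 2*(-4) + 3*7 = 13
T_4 = 2*13 + 3*(-4) = 14
T_5 = 2*14 + 3*13 = 67
T_6 = 2*67 + 3*14 = 176
T_7 = 2*176 + 3*67 = 553
T_8 = 2*553 + 3*176 = 1634
T_9 = 2*1634 + 3*553 = 4927
T_{10} = 2*4927 + 3*1634 = 14756
T_{11} = 2*14756 + 3*4927 = 44293

44293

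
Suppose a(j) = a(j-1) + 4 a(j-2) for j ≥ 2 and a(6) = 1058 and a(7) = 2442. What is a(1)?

Rearranging, a(j-2) = (a(j) - a(j-1)) / 4.
a(5) = (2442 - 1058) / 4 = 1384/4 = 346
a(4) = (1058 - 346) / 4 = 712/4 = 178
a(3) = (346 - 178) / 4 = 168/4 = 42
a(2) = (178 - 42) / 4 = 136/4 = 34
a(1) = (42 - 34) / 4 = 8/4 = 2

2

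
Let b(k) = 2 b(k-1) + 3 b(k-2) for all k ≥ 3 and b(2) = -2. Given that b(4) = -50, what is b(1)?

Let b(1) = z.
b(3) = -4 + 3z
b(4) = -14 + 6z
So -14 + 6z = -50, giving z = -6.

-6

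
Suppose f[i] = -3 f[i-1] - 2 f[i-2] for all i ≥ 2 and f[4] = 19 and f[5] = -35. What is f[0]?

Rearranging, f[i-2] = (f[i] + 3 f[i-1]) / -2.
f[3] = (-35 + 3·19) / -2 = 22/-2 = -11
f[2] = (19 + 3·(-11)) / -2 = -14/-2 = 7
f[1] = (-11 + 3·7) / -2 = 10/-2 = -5
f[0] = (7 + 3·(-5)) / -2 = -8/-2 = 4

4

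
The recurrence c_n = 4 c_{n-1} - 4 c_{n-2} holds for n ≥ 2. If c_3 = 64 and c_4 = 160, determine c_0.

Rearranging, c_{n-2} = (c_n - 4 c_{n-1}) / -4.
c_2 = (160 - 4*64) / -4 = -96/-4 = 24
c_1 = (64 - 4*24) / -4 = -32/-4 = 8
c_0 = (24 - 4*8) / -4 = -8/-4 = 2

2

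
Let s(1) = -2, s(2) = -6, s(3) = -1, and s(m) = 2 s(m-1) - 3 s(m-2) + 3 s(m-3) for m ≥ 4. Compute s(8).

22

s(4) = 2*(-1) - 3*(-6) + 3*(-2) = 10
s(5) = 2*10 - 3*(-1) + 3*(-6) = 5
s(6) = 2*5 - 3*10 + 3*(-1) = -23
s(7) = 2*(-23) - 3*5 + 3*10 = -31
s(8) = 2*(-31) - 3*(-23) + 3*5 = 22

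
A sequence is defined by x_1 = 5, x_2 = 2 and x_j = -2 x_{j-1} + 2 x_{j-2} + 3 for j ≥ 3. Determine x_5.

x_3 = -2·2 + 2·5 + 3 = 9
x_4 = -2·9 + 2·2 + 3 = -11
x_5 = -2·(-11) + 2·9 + 3 = 43

43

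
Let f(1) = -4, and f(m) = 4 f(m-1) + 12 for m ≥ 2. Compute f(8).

-4

f(2) = 4*(-4) + 12 = -4
f(3) = 4*(-4) + 12 = -4
f(4) = 4*(-4) + 12 = -4
f(5) = 4*(-4) + 12 = -4
f(6) = 4*(-4) + 12 = -4
f(7) = 4*(-4) + 12 = -4
f(8) = 4*(-4) + 12 = -4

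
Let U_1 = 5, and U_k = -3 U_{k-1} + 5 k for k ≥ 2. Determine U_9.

U_2 = -3(5) + 10 = -5
U_3 = -3(-5) + 15 = 30
U_4 = -3(30) + 20 = -70
U_5 = -3(-70) + 25 = 235
U_6 = -3(235) + 30 = -675
U_7 = -3(-675) + 35 = 2060
U_8 = -3(2060) + 40 = -6140
U_9 = -3(-6140) + 45 = 18465

18465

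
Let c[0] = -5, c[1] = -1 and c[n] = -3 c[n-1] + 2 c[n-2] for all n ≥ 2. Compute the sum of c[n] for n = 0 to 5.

186

c[2] = -3(-1) + 2(-5) = -7
c[3] = -3(-7) + 2(-1) = 19
c[4] = -3(19) + 2(-7) = -71
c[5] = -3(-71) + 2(19) = 251
Sum = (-5) + (-1) + (-7) + 19 + (-71) + 251 = 186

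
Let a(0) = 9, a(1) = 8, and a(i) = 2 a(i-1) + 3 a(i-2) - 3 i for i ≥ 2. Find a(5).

a(2) = 2(8) + 3(9) - 6 = 37
a(3) = 2(37) + 3(8) - 9 = 89
a(4) = 2(89) + 3(37) - 12 = 277
a(5) = 2(277) + 3(89) - 15 = 806

806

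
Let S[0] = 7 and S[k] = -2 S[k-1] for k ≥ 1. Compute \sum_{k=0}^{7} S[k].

-595

S[1] = -2(7) = -14
S[2] = -2(-14) = 28
S[3] = -2(28) = -56
S[4] = -2(-56) = 112
S[5] = -2(112) = -224
S[6] = -2(-224) = 448
S[7] = -2(448) = -896
Sum = 7 + (-14) + 28 + (-56) + 112 + (-224) + 448 + (-896) = -595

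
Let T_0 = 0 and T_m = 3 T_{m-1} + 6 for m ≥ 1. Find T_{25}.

The fixed point is 6/(1 - 3) = -3, so T_m + 3 = 3(T_{m-1} + 3).
Hence T_m = 3·3^m - 3.
T_{25} = 3·3^{25} - 3 = 3·847288609443 - 3 = 2541865828326.

2541865828326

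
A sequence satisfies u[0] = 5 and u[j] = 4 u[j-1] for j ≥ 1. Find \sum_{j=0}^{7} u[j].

109225

u[1] = 4*5 = 20
u[2] = 4*20 = 80
u[3] = 4*80 = 320
u[4] = 4*320 = 1280
u[5] = 4*1280 = 5120
u[6] = 4*5120 = 20480
u[7] = 4*20480 = 81920
Sum = 5 + 20 + 80 + 320 + 1280 + 5120 + 20480 + 81920 = 109225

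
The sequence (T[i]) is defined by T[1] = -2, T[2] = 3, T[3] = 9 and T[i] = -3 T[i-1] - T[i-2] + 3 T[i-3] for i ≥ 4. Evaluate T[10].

T[4] = -3·9 - 3 + 3·(-2) = -36
T[5] = -3·(-36) - 9 + 3·3 = 108
T[6] = -3·108 - (-36) + 3·9 = -261
T[7] = -3·(-261) - 108 + 3·(-36) = 567
T[8] = -3·567 - (-261) + 3·108 = -1116
T[9] = -3·(-1116) - 567 + 3·(-261) = 1998
T[10] = -3·1998 - (-1116) + 3·567 = -3177

-3177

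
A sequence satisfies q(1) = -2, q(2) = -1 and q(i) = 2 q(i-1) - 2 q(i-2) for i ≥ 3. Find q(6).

4

q(3) = 2·(-1) - 2·(-2) = 2
q(4) = 2·2 - 2·(-1) = 6
q(5) = 2·6 - 2·2 = 8
q(6) = 2·8 - 2·6 = 4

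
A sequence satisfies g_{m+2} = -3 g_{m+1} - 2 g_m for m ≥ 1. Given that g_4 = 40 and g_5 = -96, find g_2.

-2

Rearranging, g_{m-2} = (g_m + 3 g_{m-1}) / -2.
g_3 = (-96 + 3*40) / -2 = 24/-2 = -12
g_2 = (40 + 3*(-12)) / -2 = 4/-2 = -2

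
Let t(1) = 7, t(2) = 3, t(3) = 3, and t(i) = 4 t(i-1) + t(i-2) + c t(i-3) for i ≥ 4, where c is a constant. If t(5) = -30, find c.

t(4) = 15 + 7c
t(5) = 63 + 31c
So 63 + 31c = -30, giving c = -3.

-3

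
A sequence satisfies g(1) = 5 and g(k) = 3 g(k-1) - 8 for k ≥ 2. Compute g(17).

43046725

The fixed point is -8/(1 - 3) = 4, so g(k) - 4 = 3(g(k-1) - 4).
Hence g(k) = 1·3^{k-1} + 4.
g(17) = 1·3^{16} + 4 = 1·43046721 + 4 = 43046725.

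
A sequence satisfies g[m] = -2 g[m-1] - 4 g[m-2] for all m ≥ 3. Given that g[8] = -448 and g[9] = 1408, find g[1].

-2

Rearranging, g[m-2] = (g[m] + 2 g[m-1]) / -4.
g[7] = (1408 + 2*(-448)) / -4 = 512/-4 = -128
g[6] = (-448 + 2*(-128)) / -4 = -704/-4 = 176
g[5] = (-128 + 2*176) / -4 = 224/-4 = -56
g[4] = (176 + 2*(-56)) / -4 = 64/-4 = -16
g[3] = (-56 + 2*(-16)) / -4 = -88/-4 = 22
g[2] = (-16 + 2*22) / -4 = 28/-4 = -7
g[1] = (22 + 2*(-7)) / -4 = 8/-4 = -2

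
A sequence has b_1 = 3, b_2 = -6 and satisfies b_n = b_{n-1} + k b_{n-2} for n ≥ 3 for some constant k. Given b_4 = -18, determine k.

4

b_3 = -6 + 3k
b_4 = -6 - 3k
So -6 - 3k = -18, giving k = 4.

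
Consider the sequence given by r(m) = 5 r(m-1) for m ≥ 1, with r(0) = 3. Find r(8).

r(1) = 5*3 = 15
r(2) = 5*15 = 75
r(3) = 5*75 = 375
r(4) = 5*375 = 1875
r(5) = 5*1875 = 9375
r(6) = 5*9375 = 46875
r(7) = 5*46875 = 234375
r(8) = 5*234375 = 1171875

1171875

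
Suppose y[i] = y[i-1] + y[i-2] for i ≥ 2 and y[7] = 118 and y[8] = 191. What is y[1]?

Rearranging, y[i-2] = y[i] - y[i-1].
y[6] = 191 - 118 = 73
y[5] = 118 - 73 = 45
y[4] = 73 - 45 = 28
y[3] = 45 - 28 = 17
y[2] = 28 - 17 = 11
y[1] = 17 - 11 = 6

6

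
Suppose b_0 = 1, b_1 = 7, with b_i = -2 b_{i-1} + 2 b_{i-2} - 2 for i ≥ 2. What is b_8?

b_2 = -2·7 + 2·1 - 2 = -14
b_3 = -2·(-14) + 2·7 - 2 = 40
b_4 = -2·40 + 2·(-14) - 2 = -110
b_5 = -2·(-110) + 2·40 - 2 = 298
b_6 = -2·298 + 2·(-110) - 2 = -818
b_7 = -2·(-818) + 2·298 - 2 = 2230
b_8 = -2·2230 + 2·(-818) - 2 = -6098

-6098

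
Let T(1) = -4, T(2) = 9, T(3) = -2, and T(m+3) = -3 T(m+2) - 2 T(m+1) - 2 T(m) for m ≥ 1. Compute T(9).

T(4) = -3·(-2) - 2·9 - 2·(-4) = -4
T(5) = -3·(-4) - 2·(-2) - 2·9 = -2
T(6) = -3·(-2) - 2·(-4) - 2·(-2) = 18
T(7) = -3·18 - 2·(-2) - 2·(-4) = -42
T(8) = -3·(-42) - 2·18 - 2·(-2) = 94
T(9) = -3·94 - 2·(-42) - 2·18 = -234

-234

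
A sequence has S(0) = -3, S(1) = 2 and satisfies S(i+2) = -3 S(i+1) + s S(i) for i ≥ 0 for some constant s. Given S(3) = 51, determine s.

S(2) = -6 - 3s
S(3) = 18 + 11s
So 18 + 11s = 51, giving s = 3.

3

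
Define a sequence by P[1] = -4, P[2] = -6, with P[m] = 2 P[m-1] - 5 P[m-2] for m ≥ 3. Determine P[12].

P[3] = 2·(-6) - 5·(-4) = 8
P[4] = 2·8 - 5·(-6) = 46
P[5] = 2·46 - 5·8 = 52
P[6] = 2·52 - 5·46 = -126
P[7] = 2·(-126) - 5·52 = -512
P[8] = 2·(-512) - 5·(-126) = -394
P[9] = 2·(-394) - 5·(-512) = 1772
P[10] = 2·1772 - 5·(-394) = 5514
P[11] = 2·5514 - 5·1772 = 2168
P[12] = 2·2168 - 5·5514 = -23234

-23234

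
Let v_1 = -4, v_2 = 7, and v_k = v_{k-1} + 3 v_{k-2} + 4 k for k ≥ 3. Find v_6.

241

v_3 = 7 + 3*(-4) + 12 = 7
v_4 = 7 + 3*7 + 16 = 44
v_5 = 44 + 3*7 + 20 = 85
v_6 = 85 + 3*44 + 24 = 241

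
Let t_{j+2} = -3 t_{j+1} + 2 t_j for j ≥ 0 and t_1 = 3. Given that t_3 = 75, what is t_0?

-7

Let t_0 = v.
t_2 = -9 + 2v
t_3 = 33 - 6v
So 33 - 6v = 75, giving v = -7.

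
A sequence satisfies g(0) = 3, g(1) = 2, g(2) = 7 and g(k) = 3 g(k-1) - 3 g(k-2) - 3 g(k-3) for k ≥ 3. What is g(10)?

4239

g(3) = 3(7) - 3(2) - 3(3) = 6
g(4) = 3(6) - 3(7) - 3(2) = -9
g(5) = 3(-9) - 3(6) - 3(7) = -66
g(6) = 3(-66) - 3(-9) - 3(6) = -189
g(7) = 3(-189) - 3(-66) - 3(-9) = -342
g(8) = 3(-342) - 3(-189) - 3(-66) = -261
g(9) = 3(-261) - 3(-342) - 3(-189) = 810
g(10) = 3(810) - 3(-261) - 3(-342) = 4239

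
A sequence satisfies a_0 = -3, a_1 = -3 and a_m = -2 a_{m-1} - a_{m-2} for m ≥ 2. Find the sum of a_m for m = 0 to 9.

-30

a_2 = -2*(-3) - (-3) = 9
a_3 = -2*9 - (-3) = -15
a_4 = -2*(-15) - 9 = 21
a_5 = -2*21 - (-15) = -27
a_6 = -2*(-27) - 21 = 33
a_7 = -2*33 - (-27) = -39
a_8 = -2*(-39) - 33 = 45
a_9 = -2*45 - (-39) = -51
Sum = (-3) + (-3) + 9 + (-15) + 21 + (-27) + 33 + (-39) + 45 + (-51) = -30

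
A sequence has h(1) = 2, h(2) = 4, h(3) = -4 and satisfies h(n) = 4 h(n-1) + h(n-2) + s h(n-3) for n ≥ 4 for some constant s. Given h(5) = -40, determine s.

1

h(4) = -12 + 2s
h(5) = -52 + 12s
So -52 + 12s = -40, giving s = 1.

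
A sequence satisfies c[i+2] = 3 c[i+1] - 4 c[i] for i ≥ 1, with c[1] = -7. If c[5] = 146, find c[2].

Let c[2] = z.
c[3] = 28 + 3z
c[4] = 84 + 5z
c[5] = 140 + 3z
So 140 + 3z = 146, giving z = 2.

2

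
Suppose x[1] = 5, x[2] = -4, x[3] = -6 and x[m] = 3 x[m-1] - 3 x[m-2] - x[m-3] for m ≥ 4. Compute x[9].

345

x[4] = 3·(-6) - 3·(-4) - 5 = -11
x[5] = 3·(-11) - 3·(-6) - (-4) = -11
x[6] = 3·(-11) - 3·(-11) - (-6) = 6
x[7] = 3·6 - 3·(-11) - (-11) = 62
x[8] = 3·62 - 3·6 - (-11) = 179
x[9] = 3·179 - 3·62 - 6 = 345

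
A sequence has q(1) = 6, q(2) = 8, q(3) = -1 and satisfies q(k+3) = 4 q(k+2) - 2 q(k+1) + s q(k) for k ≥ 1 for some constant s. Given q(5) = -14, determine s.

q(4) = -20 + 6s
q(5) = -78 + 32s
So -78 + 32s = -14, giving s = 2.

2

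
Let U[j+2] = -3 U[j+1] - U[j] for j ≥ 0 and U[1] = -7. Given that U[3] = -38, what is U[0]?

6

Let U[0] = x.
U[2] = 21 - x
U[3] = -56 + 3x
So -56 + 3x = -38, giving x = 6.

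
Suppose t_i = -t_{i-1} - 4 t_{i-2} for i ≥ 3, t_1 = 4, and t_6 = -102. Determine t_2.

2

Let t_2 = x.
t_3 = -16 - x
t_4 = 16 - 3x
t_5 = 48 + 7x
t_6 = -112 + 5x
So -112 + 5x = -102, giving x = 2.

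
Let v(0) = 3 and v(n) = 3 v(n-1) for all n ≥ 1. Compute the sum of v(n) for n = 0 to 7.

9840

v(1) = 3(3) = 9
v(2) = 3(9) = 27
v(3) = 3(27) = 81
v(4) = 3(81) = 243
v(5) = 3(243) = 729
v(6) = 3(729) = 2187
v(7) = 3(2187) = 6561
Sum = 3 + 9 + 27 + 81 + 243 + 729 + 2187 + 6561 = 9840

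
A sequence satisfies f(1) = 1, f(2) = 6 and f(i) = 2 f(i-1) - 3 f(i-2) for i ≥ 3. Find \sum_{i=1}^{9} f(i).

313

f(3) = 2(6) - 3(1) = 9
f(4) = 2(9) - 3(6) = 0
f(5) = 2(0) - 3(9) = -27
f(6) = 2(-27) - 3(0) = -54
f(7) = 2(-54) - 3(-27) = -27
f(8) = 2(-27) - 3(-54) = 108
f(9) = 2(108) - 3(-27) = 297
Sum = 1 + 6 + 9 + 0 + (-27) + (-54) + (-27) + 108 + 297 = 313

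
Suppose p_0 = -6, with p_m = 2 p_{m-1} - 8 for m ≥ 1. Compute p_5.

-440

p_1 = 2·(-6) - 8 = -20
p_2 = 2·(-20) - 8 = -48
p_3 = 2·(-48) - 8 = -104
p_4 = 2·(-104) - 8 = -216
p_5 = 2·(-216) - 8 = -440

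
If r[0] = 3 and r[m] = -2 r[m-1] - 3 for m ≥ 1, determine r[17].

-524289

The fixed point is -3/(1 + 2) = -1, so r[m] + 1 = -2(r[m-1] + 1).
Hence r[m] = 4·(-2)^m - 1.
r[17] = 4·(-2)^{17} - 1 = 4·-131072 - 1 = -524289.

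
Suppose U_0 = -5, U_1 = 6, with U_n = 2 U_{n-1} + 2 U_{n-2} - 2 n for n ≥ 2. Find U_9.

-1550

U_2 = 2(6) + 2(-5) - 4 = -2
U_3 = 2(-2) + 2(6) - 6 = 2
U_4 = 2(2) + 2(-2) - 8 = -8
U_5 = 2(-8) + 2(2) - 10 = -22
U_6 = 2(-22) + 2(-8) - 12 = -72
U_7 = 2(-72) + 2(-22) - 14 = -202
U_8 = 2(-202) + 2(-72) - 16 = -564
U_9 = 2(-564) + 2(-202) - 18 = -1550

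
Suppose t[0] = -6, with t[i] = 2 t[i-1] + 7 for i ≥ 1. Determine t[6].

t[1] = 2*(-6) + 7 = -5
t[2] = 2*(-5) + 7 = -3
t[3] = 2*(-3) + 7 = 1
t[4] = 2*1 + 7 = 9
t[5] = 2*9 + 7 = 25
t[6] = 2*25 + 7 = 57

57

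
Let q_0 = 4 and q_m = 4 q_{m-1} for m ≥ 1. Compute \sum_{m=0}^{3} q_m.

340

q_1 = 4(4) = 16
q_2 = 4(16) = 64
q_3 = 4(64) = 256
Sum = 4 + 16 + 64 + 256 = 340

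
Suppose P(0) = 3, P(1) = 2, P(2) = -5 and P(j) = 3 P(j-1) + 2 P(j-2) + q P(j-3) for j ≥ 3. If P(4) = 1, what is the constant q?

4

P(3) = -11 + 3q
P(4) = -43 + 11q
So -43 + 11q = 1, giving q = 4.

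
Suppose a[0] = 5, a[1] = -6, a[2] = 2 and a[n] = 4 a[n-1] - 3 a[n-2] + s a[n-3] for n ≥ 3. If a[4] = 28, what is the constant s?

-5

a[3] = 26 + 5s
a[4] = 98 + 14s
So 98 + 14s = 28, giving s = -5.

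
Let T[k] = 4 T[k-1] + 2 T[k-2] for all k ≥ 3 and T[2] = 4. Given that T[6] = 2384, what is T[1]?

6

Let T[1] = y.
T[3] = 16 + 2y
T[4] = 72 + 8y
T[5] = 320 + 36y
T[6] = 1424 + 160y
So 1424 + 160y = 2384, giving y = 6.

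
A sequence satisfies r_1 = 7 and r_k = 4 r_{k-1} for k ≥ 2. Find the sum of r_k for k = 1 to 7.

r_2 = 4*7 = 28
r_3 = 4*28 = 112
r_4 = 4*112 = 448
r_5 = 4*448 = 1792
r_6 = 4*1792 = 7168
r_7 = 4*7168 = 28672
Sum = 7 + 28 + 112 + 448 + 1792 + 7168 + 28672 = 38227

38227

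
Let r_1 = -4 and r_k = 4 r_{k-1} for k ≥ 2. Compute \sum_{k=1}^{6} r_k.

-5460

r_2 = 4(-4) = -16
r_3 = 4(-16) = -64
r_4 = 4(-64) = -256
r_5 = 4(-256) = -1024
r_6 = 4(-1024) = -4096
Sum = (-4) + (-16) + (-64) + (-256) + (-1024) + (-4096) = -5460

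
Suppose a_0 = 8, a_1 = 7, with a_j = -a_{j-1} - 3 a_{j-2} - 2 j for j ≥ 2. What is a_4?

a_2 = -7 - 3*8 - 4 = -35
a_3 = -(-35) - 3*7 - 6 = 8
a_4 = -8 - 3*(-35) - 8 = 89

89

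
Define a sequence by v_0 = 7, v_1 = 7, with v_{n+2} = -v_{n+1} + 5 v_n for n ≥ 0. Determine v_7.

v_2 = -7 + 5*7 = 28
v_3 = -28 + 5*7 = 7
v_4 = -7 + 5*28 = 133
v_5 = -133 + 5*7 = -98
v_6 = -(-98) + 5*133 = 763
v_7 = -763 + 5*(-98) = -1253

-1253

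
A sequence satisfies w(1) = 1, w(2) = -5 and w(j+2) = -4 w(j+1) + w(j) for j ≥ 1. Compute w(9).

w(3) = -4·(-5) + 1 = 21
w(4) = -4·21 + (-5) = -89
w(5) = -4·(-89) + 21 = 377
w(6) = -4·377 + (-89) = -1597
w(7) = -4·(-1597) + 377 = 6765
w(8) = -4·6765 + (-1597) = -28657
w(9) = -4·(-28657) + 6765 = 121393

121393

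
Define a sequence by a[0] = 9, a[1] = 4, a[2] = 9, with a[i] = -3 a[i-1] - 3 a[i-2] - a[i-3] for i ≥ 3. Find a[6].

a[3] = -3*9 - 3*4 - 9 = -48
a[4] = -3*(-48) - 3*9 - 4 = 113
a[5] = -3*113 - 3*(-48) - 9 = -204
a[6] = -3*(-204) - 3*113 - (-48) = 321

321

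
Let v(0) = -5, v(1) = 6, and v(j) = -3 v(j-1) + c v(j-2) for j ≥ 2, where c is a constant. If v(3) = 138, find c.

4

v(2) = -18 - 5c
v(3) = 54 + 21c
So 54 + 21c = 138, giving c = 4.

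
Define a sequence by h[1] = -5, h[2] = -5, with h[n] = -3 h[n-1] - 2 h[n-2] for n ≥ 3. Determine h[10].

-5105

h[3] = -3·(-5) - 2·(-5) = 25
h[4] = -3·25 - 2·(-5) = -65
h[5] = -3·(-65) - 2·25 = 145
h[6] = -3·145 - 2·(-65) = -305
h[7] = -3·(-305) - 2·145 = 625
h[8] = -3·625 - 2·(-305) = -1265
h[9] = -3·(-1265) - 2·625 = 2545
h[10] = -3·2545 - 2·(-1265) = -5105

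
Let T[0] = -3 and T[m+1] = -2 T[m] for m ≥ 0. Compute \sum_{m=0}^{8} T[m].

T[1] = -2·(-3) = 6
T[2] = -2·6 = -12
T[3] = -2·(-12) = 24
T[4] = -2·24 = -48
T[5] = -2·(-48) = 96
T[6] = -2·96 = -192
T[7] = -2·(-192) = 384
T[8] = -2·384 = -768
Sum = (-3) + 6 + (-12) + 24 + (-48) + 96 + (-192) + 384 + (-768) = -513

-513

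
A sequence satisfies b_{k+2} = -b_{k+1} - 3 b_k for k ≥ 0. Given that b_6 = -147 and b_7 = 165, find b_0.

1

Rearranging, b_{k-2} = (b_k + b_{k-1}) / -3.
b_5 = (165 + (-147)) / -3 = 18/-3 = -6
b_4 = (-147 + (-6)) / -3 = -153/-3 = 51
b_3 = (-6 + 51) / -3 = 45/-3 = -15
b_2 = (51 + (-15)) / -3 = 36/-3 = -12
b_1 = (-15 + (-12)) / -3 = -27/-3 = 9
b_0 = (-12 + 9) / -3 = -3/-3 = 1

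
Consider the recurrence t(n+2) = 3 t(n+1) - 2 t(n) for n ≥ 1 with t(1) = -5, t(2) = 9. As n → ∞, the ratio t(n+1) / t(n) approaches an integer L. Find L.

The characteristic equation is r^2 - 3r + 2 = 0, which factors as (r - 2)(r - 1) = 0.
So the roots are 2 and 1. Since |2| > |1| and the coefficient of 2^n is non-zero, the ratio tends to 2.

2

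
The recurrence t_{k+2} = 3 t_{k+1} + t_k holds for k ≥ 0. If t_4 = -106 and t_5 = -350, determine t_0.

-4

Rearranging, t_{k-2} = t_k - 3 t_{k-1}.
t_3 = -350 - 3(-106) = -32
t_2 = -106 - 3(-32) = -10
t_1 = -32 - 3(-10) = -2
t_0 = -10 - 3(-2) = -4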